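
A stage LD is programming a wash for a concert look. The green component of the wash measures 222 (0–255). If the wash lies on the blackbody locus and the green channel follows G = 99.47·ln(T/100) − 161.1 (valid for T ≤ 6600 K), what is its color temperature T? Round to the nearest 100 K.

4700 K

ln t = (222 + 161.1) / 99.47 = 3.8514.
t = e^3.8514 = 47.059.
T = 100·t = 4706 K → 4700 K to the nearest 100 K.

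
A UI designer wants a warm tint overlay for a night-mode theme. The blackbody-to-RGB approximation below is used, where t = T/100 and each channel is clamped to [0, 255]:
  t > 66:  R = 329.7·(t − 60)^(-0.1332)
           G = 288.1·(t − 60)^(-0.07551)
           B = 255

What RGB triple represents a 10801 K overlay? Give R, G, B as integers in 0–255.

R=197, G=215, B=255

t = 10801/100 = 108.01; the t > 66 branch applies.
R = 329.7·(108.01 − 60)^(-0.1332) = 329.7·48.01^(-0.1332) = 329.7·0.59710 = 196.864.
G = 288.1·(108.01 − 60)^(-0.07551) = 288.1·48.01^(-0.07551) = 288.1·0.74652 = 215.073.
B = 255 by definition for t > 66.
Rounded: (197, 215, 255).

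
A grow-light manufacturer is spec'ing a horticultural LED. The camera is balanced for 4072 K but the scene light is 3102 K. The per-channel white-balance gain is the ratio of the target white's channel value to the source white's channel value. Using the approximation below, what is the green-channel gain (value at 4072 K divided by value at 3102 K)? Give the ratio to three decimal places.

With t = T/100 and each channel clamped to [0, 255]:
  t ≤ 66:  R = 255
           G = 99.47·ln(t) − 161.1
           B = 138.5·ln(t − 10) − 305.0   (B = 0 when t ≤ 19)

1.150

At 3102 K (t = 31.02):
  G = 99.47·ln 31.02 − 161.1 = 99.47·3.4346 − 161.1 = 180.543.
At 4072 K (t = 40.72):
  G = 99.47·ln 40.72 − 161.1 = 99.47·3.7067 − 161.1 = 207.607.
Gain = 207.607 / 180.543 = 1.1499 → 1.150.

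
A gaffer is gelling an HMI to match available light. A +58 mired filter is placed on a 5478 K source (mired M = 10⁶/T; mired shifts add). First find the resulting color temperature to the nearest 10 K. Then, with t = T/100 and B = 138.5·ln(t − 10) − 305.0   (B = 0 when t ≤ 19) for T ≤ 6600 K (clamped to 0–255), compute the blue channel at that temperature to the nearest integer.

M_in = 10⁶/5478 = 182.55; M_out = 182.55 + (+58) = 240.55.
T_out = 10⁶/240.55 = 4157.2 K → 4160 K; t = 41.6.
B = 138.5·ln(41.6 − 10) − 305.0 = 138.5·ln 31.6 − 305.0 = 138.5·3.4532 − 305.0 = 173.262.
Rounded: 173.

173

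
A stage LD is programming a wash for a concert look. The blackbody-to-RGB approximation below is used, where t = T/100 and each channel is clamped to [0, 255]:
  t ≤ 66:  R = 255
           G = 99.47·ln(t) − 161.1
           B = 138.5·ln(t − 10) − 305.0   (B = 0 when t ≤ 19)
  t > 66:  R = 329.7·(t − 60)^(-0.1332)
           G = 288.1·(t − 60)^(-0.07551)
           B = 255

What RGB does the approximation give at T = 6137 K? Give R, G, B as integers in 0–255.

t = 6137/100 = 61.37; the t ≤ 66 branch applies.
R = 255 by definition for t ≤ 66.
G = 99.47·ln 61.37 − 161.1 = 99.47·4.1169 − 161.1 = 248.410.
B = 138.5·ln(61.37 − 10) − 305.0 = 138.5·ln 51.37 − 305.0 = 138.5·3.9391 − 305.0 = 240.559.
Rounded: (255, 248, 241).

R=255, G=248, B=241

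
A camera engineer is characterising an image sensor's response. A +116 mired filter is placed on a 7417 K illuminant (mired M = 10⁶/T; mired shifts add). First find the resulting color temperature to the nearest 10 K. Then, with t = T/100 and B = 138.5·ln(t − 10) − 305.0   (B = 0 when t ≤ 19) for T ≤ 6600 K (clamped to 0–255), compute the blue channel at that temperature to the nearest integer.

M_in = 10⁶/7417 = 134.83; M_out = 134.83 + (+116) = 250.83.
T_out = 10⁶/250.83 = 3986.8 K → 3990 K; t = 39.9.
B = 138.5·ln(39.9 − 10) − 305.0 = 138.5·ln 29.9 − 305.0 = 138.5·3.3979 − 305.0 = 165.603.
Rounded: 166.

166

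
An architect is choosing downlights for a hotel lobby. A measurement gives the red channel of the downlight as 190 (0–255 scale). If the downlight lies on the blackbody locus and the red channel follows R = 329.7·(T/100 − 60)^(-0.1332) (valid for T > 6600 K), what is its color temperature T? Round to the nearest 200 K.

(t − 60)^(-0.1332) = 190/329.7 = 0.57628.
t − 60 = 0.57628^(1/-0.1332) = 0.57628^(-7.508) = 62.667, so t = 122.667.
T = 100·t = 12267 K → 12200 K to the nearest 200 K.

12200 K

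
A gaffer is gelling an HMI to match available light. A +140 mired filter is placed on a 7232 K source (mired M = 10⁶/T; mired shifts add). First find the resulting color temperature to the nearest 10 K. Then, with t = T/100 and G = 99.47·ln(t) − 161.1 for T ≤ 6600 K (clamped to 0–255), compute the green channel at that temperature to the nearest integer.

M_in = 10⁶/7232 = 138.27; M_out = 138.27 + (+140) = 278.27.
T_out = 10⁶/278.27 = 3593.6 K → 3590 K; t = 35.9.
G = 99.47·ln 35.9 − 161.1 = 99.47·3.5807 − 161.1 = 195.076.
Rounded: 195.

195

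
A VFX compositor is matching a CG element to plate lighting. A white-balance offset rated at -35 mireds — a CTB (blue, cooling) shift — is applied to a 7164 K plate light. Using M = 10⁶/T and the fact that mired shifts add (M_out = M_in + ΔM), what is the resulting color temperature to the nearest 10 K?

9560 K

M_in = 10⁶/7164 = 139.59 mireds.
M_out = 139.59 + (-35) = 104.59 mireds.
T_out = 10⁶/104.59 = 9561.4 K → 9560 K.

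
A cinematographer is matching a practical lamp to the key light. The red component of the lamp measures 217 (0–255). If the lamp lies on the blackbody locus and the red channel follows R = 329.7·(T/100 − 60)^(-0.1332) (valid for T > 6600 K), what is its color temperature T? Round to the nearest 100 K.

(t − 60)^(-0.1332) = 217/329.7 = 0.65817.
t − 60 = 0.65817^(1/-0.1332) = 0.65817^(-7.508) = 23.110, so t = 83.110.
T = 100·t = 8311 K → 8300 K to the nearest 100 K.

8300 K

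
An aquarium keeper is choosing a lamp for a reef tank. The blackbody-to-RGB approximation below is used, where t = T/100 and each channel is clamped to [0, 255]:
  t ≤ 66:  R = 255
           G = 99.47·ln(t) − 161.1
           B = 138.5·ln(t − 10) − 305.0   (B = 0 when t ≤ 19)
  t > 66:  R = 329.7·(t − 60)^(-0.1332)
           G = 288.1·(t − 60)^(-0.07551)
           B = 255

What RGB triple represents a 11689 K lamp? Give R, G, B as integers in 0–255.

t = 11689/100 = 116.89; the t > 66 branch applies.
R = 329.7·(116.89 − 60)^(-0.1332) = 329.7·56.89^(-0.1332) = 329.7·0.58375 = 192.463.
G = 288.1·(116.89 − 60)^(-0.07551) = 288.1·56.89^(-0.07551) = 288.1·0.73702 = 212.334.
B = 255 by definition for t > 66.
Rounded: (192, 212, 255).

R=192, G=212, B=255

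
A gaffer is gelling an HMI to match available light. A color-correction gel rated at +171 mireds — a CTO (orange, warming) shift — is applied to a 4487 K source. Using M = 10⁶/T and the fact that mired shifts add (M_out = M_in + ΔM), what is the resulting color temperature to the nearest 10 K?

2540 K

M_in = 10⁶/4487 = 222.87 mireds.
M_out = 222.87 + (+171) = 393.87 mireds.
T_out = 10⁶/393.87 = 2538.9 K → 2540 K.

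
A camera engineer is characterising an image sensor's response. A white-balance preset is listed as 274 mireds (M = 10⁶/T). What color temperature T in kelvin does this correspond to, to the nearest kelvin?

3650 K

T = 10⁶ / 274 = 3649.64 K → 3650 K.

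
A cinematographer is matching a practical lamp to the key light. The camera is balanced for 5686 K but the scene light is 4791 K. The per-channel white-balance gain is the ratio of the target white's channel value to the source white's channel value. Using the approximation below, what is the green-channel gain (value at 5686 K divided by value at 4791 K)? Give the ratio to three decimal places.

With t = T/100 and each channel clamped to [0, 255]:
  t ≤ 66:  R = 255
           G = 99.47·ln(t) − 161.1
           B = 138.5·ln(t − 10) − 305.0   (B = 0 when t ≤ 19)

1.076

At 4791 K (t = 47.91):
  G = 99.47·ln 47.91 − 161.1 = 99.47·3.8693 − 161.1 = 223.782.
At 5686 K (t = 56.86):
  G = 99.47·ln 56.86 − 161.1 = 99.47·4.0406 − 161.1 = 240.818.
Gain = 240.818 / 223.782 = 1.0761 → 1.076.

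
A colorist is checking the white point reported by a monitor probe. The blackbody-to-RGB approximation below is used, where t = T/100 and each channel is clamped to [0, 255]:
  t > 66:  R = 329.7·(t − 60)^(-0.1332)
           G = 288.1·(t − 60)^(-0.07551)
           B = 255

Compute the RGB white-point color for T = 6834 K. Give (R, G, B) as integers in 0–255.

t = 6834/100 = 68.34; the t > 66 branch applies.
R = 329.7·(68.34 − 60)^(-0.1332) = 329.7·8.34^(-0.1332) = 329.7·0.75388 = 248.553.
G = 288.1·(68.34 − 60)^(-0.07551) = 288.1·8.34^(-0.07551) = 288.1·0.85201 = 245.463.
B = 255 by definition for t > 66.
Rounded: (249, 245, 255).

(249, 245, 255)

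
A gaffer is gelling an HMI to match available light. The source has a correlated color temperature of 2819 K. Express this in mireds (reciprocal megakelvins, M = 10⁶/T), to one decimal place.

M = 10⁶ / 2819 = 354.736 → 354.7 mireds.

354.7 mireds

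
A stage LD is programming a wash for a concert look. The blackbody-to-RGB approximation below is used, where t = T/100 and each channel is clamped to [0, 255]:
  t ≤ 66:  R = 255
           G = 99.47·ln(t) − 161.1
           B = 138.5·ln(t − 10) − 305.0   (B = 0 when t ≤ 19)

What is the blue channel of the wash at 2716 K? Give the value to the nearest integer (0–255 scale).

t = 2716/100 = 27.16; the t ≤ 66 branch applies.
B = 138.5·ln(27.16 − 10) − 305.0 = 138.5·ln 17.16 − 305.0 = 138.5·2.8426 − 305.0 = 88.697.
Rounded: 89.

89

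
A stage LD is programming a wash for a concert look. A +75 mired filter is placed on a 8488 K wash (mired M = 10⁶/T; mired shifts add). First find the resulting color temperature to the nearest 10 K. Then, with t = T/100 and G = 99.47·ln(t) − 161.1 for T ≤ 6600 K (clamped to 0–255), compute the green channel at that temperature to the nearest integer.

M_in = 10⁶/8488 = 117.81; M_out = 117.81 + (+75) = 192.81.
T_out = 10⁶/192.81 = 5186.4 K → 5190 K; t = 51.9.
G = 99.47·ln 51.9 − 161.1 = 99.47·3.9493 − 161.1 = 231.739.
Rounded: 232.

232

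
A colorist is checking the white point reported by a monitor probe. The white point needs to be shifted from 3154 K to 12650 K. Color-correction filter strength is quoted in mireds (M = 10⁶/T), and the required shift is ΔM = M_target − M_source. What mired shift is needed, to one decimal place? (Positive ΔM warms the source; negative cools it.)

M_source = 10⁶/3154 = 317.058; M_target = 10⁶/12650 = 79.051.
ΔM = 79.051 − 317.058 = -238.006 → -238.0 mireds, a cooling shift.

-238.0 mireds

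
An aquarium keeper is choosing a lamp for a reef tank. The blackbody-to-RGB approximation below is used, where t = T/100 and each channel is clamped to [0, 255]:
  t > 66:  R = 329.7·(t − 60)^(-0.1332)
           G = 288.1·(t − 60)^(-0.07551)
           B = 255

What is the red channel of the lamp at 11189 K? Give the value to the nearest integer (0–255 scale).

195

t = 11189/100 = 111.89; the t > 66 branch applies.
R = 329.7·(111.89 − 60)^(-0.1332) = 329.7·51.89^(-0.1332) = 329.7·0.59095 = 194.836.
Rounded: 195.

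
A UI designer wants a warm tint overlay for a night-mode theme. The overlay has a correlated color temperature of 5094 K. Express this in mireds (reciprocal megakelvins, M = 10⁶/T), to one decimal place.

M = 10⁶ / 5094 = 196.309 → 196.3 mireds.

196.3 mireds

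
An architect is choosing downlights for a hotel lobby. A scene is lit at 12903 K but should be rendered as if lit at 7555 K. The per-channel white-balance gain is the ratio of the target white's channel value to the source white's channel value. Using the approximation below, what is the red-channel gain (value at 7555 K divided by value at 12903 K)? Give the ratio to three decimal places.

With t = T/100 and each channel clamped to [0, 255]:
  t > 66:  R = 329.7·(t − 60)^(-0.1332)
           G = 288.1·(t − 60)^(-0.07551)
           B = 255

1.220

At 12903 K (t = 129.03):
  R = 329.7·(129.03 − 60)^(-0.1332) = 329.7·69.03^(-0.1332) = 329.7·0.56891 = 187.568.
At 7555 K (t = 75.55):
  R = 329.7·(75.55 − 60)^(-0.1332) = 329.7·15.55^(-0.1332) = 329.7·0.69384 = 228.760.
Gain = 228.760 / 187.568 = 1.2196 → 1.220.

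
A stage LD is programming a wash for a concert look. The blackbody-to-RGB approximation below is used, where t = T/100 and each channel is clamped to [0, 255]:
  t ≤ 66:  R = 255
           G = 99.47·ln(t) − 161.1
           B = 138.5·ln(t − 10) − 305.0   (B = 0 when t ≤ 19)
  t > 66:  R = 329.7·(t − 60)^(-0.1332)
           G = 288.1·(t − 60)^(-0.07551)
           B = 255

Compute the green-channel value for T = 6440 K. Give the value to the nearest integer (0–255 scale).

t = 6440/100 = 64.4; the t ≤ 66 branch applies.
G = 99.47·ln 64.4 − 161.1 = 99.47·4.1651 − 161.1 = 253.204.
Rounded: 253.

253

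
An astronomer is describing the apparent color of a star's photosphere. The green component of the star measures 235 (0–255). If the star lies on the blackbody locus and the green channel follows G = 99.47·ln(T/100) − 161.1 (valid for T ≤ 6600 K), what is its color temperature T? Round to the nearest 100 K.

5400 K

ln t = (235 + 161.1) / 99.47 = 3.9821.
t = e^3.9821 = 53.630.
T = 100·t = 5363 K → 5400 K to the nearest 100 K.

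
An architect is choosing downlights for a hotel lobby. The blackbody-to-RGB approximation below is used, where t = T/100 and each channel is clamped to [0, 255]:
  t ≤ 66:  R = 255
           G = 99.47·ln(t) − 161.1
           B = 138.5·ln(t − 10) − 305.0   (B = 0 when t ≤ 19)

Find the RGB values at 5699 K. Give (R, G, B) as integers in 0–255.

t = 5699/100 = 56.99; the t ≤ 66 branch applies.
R = 255 by definition for t ≤ 66.
G = 99.47·ln 56.99 − 161.1 = 99.47·4.0429 − 161.1 = 241.045.
B = 138.5·ln(56.99 − 10) − 305.0 = 138.5·ln 46.99 − 305.0 = 138.5·3.8499 − 305.0 = 228.216.
Rounded: (255, 241, 228).

(255, 241, 228)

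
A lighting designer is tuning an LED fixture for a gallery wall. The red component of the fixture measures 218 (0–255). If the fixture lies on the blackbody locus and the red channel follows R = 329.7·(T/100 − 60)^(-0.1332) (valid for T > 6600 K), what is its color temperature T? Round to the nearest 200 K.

8200 K

(t − 60)^(-0.1332) = 218/329.7 = 0.66121.
t − 60 = 0.66121^(1/-0.1332) = 0.66121^(-7.508) = 22.326, so t = 82.326.
T = 100·t = 8233 K → 8200 K to the nearest 200 K.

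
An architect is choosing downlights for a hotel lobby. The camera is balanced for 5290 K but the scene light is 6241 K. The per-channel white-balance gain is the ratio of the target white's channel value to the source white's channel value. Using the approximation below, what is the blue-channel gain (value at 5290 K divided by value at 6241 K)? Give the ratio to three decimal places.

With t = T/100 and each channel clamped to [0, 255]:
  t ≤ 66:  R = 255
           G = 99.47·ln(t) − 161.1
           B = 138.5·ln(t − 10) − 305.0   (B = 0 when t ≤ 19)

At 6241 K (t = 62.41):
  B = 138.5·ln(62.41 − 10) − 305.0 = 138.5·ln 52.41 − 305.0 = 138.5·3.9591 − 305.0 = 243.335.
At 5290 K (t = 52.9):
  B = 138.5·ln(52.9 − 10) − 305.0 = 138.5·ln 42.9 − 305.0 = 138.5·3.7589 − 305.0 = 215.604.
Gain = 215.604 / 243.335 = 0.8860 → 0.886.

0.886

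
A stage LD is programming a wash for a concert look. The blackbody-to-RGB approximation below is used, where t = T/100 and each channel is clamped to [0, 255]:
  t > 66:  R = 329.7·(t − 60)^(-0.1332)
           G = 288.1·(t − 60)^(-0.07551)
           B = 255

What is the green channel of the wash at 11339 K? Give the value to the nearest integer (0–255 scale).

t = 11339/100 = 113.39; the t > 66 branch applies.
G = 288.1·(113.39 − 60)^(-0.07551) = 288.1·53.39^(-0.07551) = 288.1·0.74056 = 213.355.
Rounded: 213.

213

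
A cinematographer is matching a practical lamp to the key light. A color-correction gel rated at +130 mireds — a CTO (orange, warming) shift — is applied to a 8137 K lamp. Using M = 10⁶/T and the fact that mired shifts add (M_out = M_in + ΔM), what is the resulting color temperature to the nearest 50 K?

M_in = 10⁶/8137 = 122.90 mireds.
M_out = 122.90 + (+130) = 252.90 mireds.
T_out = 10⁶/252.90 = 3954.2 K → 3950 K.

3950 K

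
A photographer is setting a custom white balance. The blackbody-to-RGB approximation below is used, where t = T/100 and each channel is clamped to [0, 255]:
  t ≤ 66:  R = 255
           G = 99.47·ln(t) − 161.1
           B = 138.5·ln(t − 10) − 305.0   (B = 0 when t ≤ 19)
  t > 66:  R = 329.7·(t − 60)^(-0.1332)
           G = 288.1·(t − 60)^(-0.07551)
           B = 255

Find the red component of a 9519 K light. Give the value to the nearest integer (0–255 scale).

t = 9519/100 = 95.19; the t > 66 branch applies.
R = 329.7·(95.19 − 60)^(-0.1332) = 329.7·35.19^(-0.1332) = 329.7·0.62232 = 205.180.
Rounded: 205.

205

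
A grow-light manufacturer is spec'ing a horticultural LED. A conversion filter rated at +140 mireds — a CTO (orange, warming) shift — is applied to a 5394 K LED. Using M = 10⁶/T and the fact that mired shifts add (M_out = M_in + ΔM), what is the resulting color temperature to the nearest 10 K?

M_in = 10⁶/5394 = 185.39 mireds.
M_out = 185.39 + (+140) = 325.39 mireds.
T_out = 10⁶/325.39 = 3073.2 K → 3070 K.

3070 K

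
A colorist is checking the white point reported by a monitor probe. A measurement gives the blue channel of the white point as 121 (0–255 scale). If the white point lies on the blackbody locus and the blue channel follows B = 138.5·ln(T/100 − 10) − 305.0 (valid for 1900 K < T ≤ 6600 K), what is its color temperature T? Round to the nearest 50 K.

ln(t − 10) = (121 + 305.0) / 138.5 = 3.0758.
t − 10 = e^3.0758 = 21.667, so t = 31.667.
T = 100·t = 3167 K → 3150 K to the nearest 50 K.

3150 K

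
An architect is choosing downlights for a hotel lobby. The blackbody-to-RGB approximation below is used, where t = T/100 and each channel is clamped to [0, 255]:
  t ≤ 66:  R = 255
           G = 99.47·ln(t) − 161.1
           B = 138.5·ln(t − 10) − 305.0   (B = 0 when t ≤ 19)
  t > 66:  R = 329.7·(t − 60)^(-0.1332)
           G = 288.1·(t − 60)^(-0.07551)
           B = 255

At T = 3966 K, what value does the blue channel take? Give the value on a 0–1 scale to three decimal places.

t = 3966/100 = 39.66; the t ≤ 66 branch applies.
B = 138.5·ln(39.66 − 10) − 305.0 = 138.5·ln 29.66 − 305.0 = 138.5·3.3898 − 305.0 = 164.487.
On a 0–1 scale: 164.487/255 = 0.6450 → 0.645.

0.645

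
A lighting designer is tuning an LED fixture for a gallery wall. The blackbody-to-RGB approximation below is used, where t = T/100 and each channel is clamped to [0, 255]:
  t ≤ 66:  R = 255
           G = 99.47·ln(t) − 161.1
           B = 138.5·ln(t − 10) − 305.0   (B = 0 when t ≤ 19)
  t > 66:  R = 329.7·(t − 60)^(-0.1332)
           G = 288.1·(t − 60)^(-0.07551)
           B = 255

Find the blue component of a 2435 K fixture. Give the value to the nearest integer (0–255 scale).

t = 2435/100 = 24.35; the t ≤ 66 branch applies.
B = 138.5·ln(24.35 − 10) − 305.0 = 138.5·ln 14.35 − 305.0 = 138.5·2.6637 − 305.0 = 63.929.
Rounded: 64.

64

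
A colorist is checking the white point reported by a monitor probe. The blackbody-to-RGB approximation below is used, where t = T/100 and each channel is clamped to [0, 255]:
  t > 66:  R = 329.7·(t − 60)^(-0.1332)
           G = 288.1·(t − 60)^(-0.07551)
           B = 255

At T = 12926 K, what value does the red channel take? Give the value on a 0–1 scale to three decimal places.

0.735

t = 12926/100 = 129.26; the t > 66 branch applies.
R = 329.7·(129.26 − 60)^(-0.1332) = 329.7·69.26^(-0.1332) = 329.7·0.56865 = 187.485.
On a 0–1 scale: 187.485/255 = 0.7352 → 0.735.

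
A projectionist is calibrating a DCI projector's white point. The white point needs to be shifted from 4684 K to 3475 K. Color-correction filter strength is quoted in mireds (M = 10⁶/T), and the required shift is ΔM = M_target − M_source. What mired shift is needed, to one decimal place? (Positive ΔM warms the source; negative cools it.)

+74.3 mireds

M_source = 10⁶/4684 = 213.493; M_target = 10⁶/3475 = 287.770.
ΔM = 287.770 − 213.493 = 74.277 → +74.3 mireds, a warming shift.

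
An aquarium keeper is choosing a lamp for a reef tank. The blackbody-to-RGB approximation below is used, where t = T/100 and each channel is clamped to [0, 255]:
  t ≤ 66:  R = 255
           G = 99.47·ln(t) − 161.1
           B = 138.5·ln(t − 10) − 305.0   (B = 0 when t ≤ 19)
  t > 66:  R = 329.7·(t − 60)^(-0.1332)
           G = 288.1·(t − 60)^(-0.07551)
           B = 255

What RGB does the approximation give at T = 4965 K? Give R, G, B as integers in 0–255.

t = 4965/100 = 49.65; the t ≤ 66 branch applies.
R = 255 by definition for t ≤ 66.
G = 99.47·ln 49.65 − 161.1 = 99.47·3.9050 − 161.1 = 227.330.
B = 138.5·ln(49.65 − 10) − 305.0 = 138.5·ln 39.65 − 305.0 = 138.5·3.6801 − 305.0 = 204.693.
Rounded: (255, 227, 205).

R=255, G=227, B=205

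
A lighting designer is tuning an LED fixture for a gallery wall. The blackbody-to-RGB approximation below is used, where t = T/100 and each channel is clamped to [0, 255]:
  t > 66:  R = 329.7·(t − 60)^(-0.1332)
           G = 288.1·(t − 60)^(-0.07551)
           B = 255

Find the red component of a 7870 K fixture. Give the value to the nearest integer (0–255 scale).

t = 7870/100 = 78.7; the t > 66 branch applies.
R = 329.7·(78.7 − 60)^(-0.1332) = 329.7·18.7^(-0.1332) = 329.7·0.67700 = 223.208.
Rounded: 223.

223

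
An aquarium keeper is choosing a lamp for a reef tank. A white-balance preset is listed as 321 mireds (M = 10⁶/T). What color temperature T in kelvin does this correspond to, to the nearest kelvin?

T = 10⁶ / 321 = 3115.26 K → 3115 K.

3115 K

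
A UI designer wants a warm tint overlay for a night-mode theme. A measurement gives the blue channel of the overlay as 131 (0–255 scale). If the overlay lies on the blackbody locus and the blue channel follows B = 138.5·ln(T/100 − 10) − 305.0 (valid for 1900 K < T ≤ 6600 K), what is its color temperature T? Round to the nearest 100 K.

3300 K

ln(t − 10) = (131 + 305.0) / 138.5 = 3.1480.
t − 10 = e^3.1480 = 23.290, so t = 33.290.
T = 100·t = 3329 K → 3300 K to the nearest 100 K.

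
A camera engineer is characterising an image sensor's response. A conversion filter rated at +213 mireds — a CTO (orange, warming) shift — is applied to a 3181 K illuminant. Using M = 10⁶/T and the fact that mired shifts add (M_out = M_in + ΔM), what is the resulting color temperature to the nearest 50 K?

M_in = 10⁶/3181 = 314.37 mireds.
M_out = 314.37 + (+213) = 527.37 mireds.
T_out = 10⁶/527.37 = 1896.2 K → 1900 K.

1900 K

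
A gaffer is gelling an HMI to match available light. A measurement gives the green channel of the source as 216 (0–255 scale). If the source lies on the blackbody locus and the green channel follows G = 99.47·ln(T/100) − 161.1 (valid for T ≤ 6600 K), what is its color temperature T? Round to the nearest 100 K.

4400 K

ln t = (216 + 161.1) / 99.47 = 3.7911.
t = e^3.7911 = 44.305.
T = 100·t = 4430 K → 4400 K to the nearest 100 K.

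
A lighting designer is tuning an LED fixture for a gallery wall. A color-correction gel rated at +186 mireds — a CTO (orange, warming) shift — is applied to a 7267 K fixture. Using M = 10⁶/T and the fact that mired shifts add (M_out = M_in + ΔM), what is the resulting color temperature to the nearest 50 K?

3100 K

M_in = 10⁶/7267 = 137.61 mireds.
M_out = 137.61 + (+186) = 323.61 mireds.
T_out = 10⁶/323.61 = 3090.2 K → 3100 K.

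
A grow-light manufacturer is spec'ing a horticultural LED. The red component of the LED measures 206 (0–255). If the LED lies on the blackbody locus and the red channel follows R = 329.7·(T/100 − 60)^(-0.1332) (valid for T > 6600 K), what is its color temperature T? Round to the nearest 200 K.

(t − 60)^(-0.1332) = 206/329.7 = 0.62481.
t − 60 = 0.62481^(1/-0.1332) = 0.62481^(-7.508) = 34.152, so t = 94.152.
T = 100·t = 9415 K → 9400 K to the nearest 200 K.

9400 K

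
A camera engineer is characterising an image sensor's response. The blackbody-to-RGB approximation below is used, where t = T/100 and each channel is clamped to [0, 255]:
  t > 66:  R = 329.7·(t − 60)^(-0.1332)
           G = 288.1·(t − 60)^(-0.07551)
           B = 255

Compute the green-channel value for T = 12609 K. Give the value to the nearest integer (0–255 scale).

210

t = 12609/100 = 126.09; the t > 66 branch applies.
G = 288.1·(126.09 − 60)^(-0.07551) = 288.1·66.09^(-0.07551) = 288.1·0.72872 = 209.945.
Rounded: 210.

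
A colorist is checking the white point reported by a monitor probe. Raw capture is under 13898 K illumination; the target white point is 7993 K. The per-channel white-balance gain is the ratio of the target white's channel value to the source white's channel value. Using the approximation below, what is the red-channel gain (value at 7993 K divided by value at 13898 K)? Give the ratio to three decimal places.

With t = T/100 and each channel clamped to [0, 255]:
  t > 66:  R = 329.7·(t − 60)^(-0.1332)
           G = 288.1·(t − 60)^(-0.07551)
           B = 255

At 13898 K (t = 138.98):
  R = 329.7·(138.98 − 60)^(-0.1332) = 329.7·78.98^(-0.1332) = 329.7·0.55879 = 184.234.
At 7993 K (t = 79.93):
  R = 329.7·(79.93 − 60)^(-0.1332) = 329.7·19.93^(-0.1332) = 329.7·0.67128 = 221.322.
Gain = 221.322 / 184.234 = 1.2013 → 1.201.

1.201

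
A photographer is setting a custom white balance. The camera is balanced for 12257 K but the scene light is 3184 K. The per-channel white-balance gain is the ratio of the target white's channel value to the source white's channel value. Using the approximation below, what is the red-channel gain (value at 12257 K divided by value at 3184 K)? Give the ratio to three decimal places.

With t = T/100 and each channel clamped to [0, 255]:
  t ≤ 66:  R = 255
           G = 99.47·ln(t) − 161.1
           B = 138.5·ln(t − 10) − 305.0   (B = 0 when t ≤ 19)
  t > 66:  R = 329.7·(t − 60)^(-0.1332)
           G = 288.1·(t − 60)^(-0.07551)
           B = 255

At 3184 K (t = 31.84):
  R = 255 by definition for t ≤ 66.
At 12257 K (t = 122.57):
  R = 329.7·(122.57 − 60)^(-0.1332) = 329.7·62.57^(-0.1332) = 329.7·0.57640 = 190.039.
Gain = 190.039 / 255.000 = 0.7453 → 0.745.

0.745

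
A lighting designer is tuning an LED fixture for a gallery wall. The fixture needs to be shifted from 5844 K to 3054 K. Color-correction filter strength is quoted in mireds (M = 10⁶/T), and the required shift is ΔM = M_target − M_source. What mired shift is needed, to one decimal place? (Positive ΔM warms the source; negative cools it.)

+156.3 mireds

M_source = 10⁶/5844 = 171.116; M_target = 10⁶/3054 = 327.439.
ΔM = 327.439 − 171.116 = 156.324 → +156.3 mireds, a warming shift.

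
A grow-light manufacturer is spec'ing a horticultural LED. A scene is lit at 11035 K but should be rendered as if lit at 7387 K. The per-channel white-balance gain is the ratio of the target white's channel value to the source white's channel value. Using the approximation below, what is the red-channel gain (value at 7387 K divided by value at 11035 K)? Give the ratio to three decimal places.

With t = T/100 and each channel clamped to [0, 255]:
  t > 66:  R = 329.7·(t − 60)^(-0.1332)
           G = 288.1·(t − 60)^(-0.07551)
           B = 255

1.187

At 11035 K (t = 110.35):
  R = 329.7·(110.35 − 60)^(-0.1332) = 329.7·50.35^(-0.1332) = 329.7·0.59333 = 195.620.
At 7387 K (t = 73.87):
  R = 329.7·(73.87 − 60)^(-0.1332) = 329.7·13.87^(-0.1332) = 329.7·0.70449 = 232.271.
Gain = 232.271 / 195.620 = 1.1874 → 1.187.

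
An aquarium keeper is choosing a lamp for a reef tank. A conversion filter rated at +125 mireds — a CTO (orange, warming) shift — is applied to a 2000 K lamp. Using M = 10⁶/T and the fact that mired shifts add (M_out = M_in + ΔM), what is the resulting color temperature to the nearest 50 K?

M_in = 10⁶/2000 = 500.00 mireds.
M_out = 500.00 + (+125) = 625.00 mireds.
T_out = 10⁶/625.00 = 1600.0 K → 1600 K.

1600 K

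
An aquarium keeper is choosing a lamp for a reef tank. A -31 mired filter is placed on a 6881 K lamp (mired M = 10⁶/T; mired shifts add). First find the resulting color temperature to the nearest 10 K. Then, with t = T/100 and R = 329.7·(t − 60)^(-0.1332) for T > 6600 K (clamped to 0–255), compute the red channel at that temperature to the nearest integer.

M_in = 10⁶/6881 = 145.33; M_out = 145.33 + (-31) = 114.33.
T_out = 10⁶/114.33 = 8746.8 K → 8750 K; t = 87.5.
R = 329.7·(87.5 − 60)^(-0.1332) = 329.7·27.5^(-0.1332) = 329.7·0.64310 = 212.031.
Rounded: 212.

212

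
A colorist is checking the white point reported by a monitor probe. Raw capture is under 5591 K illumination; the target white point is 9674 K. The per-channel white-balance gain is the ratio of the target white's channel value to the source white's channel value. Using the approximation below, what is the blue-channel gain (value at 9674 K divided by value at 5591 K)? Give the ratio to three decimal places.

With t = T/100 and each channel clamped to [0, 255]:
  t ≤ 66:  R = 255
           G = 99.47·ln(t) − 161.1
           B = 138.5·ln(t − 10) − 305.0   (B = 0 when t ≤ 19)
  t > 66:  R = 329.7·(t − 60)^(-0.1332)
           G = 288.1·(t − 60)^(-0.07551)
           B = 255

At 5591 K (t = 55.91):
  B = 138.5·ln(55.91 − 10) − 305.0 = 138.5·ln 45.91 − 305.0 = 138.5·3.8267 − 305.0 = 224.996.
At 9674 K (t = 96.74):
  B = 255 by definition for t > 66.
Gain = 255.000 / 224.996 = 1.1334 → 1.133.

1.133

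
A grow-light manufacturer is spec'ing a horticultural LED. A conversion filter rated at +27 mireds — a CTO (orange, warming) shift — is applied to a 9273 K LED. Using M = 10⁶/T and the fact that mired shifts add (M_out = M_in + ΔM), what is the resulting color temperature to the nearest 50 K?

M_in = 10⁶/9273 = 107.84 mireds.
M_out = 107.84 + (+27) = 134.84 mireds.
T_out = 10⁶/134.84 = 7416.2 K → 7400 K.

7400 K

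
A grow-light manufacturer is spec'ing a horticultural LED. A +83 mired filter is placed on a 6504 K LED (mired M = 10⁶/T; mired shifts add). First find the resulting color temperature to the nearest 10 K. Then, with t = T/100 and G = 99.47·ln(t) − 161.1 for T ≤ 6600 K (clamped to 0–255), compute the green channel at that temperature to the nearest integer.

M_in = 10⁶/6504 = 153.75; M_out = 153.75 + (+83) = 236.75.
T_out = 10⁶/236.75 = 4223.8 K → 4220 K; t = 42.2.
G = 99.47·ln 42.2 − 161.1 = 99.47·3.7424 − 161.1 = 211.159.
Rounded: 211.

211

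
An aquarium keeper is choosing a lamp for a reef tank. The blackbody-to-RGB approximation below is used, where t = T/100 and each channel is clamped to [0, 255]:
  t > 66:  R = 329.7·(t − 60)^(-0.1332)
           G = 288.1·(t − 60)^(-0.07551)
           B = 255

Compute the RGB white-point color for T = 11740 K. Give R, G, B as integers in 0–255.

R=192, G=212, B=255

t = 11740/100 = 117.4; the t > 66 branch applies.
R = 329.7·(117.4 − 60)^(-0.1332) = 329.7·57.4^(-0.1332) = 329.7·0.58306 = 192.235.
G = 288.1·(117.4 − 60)^(-0.07551) = 288.1·57.4^(-0.07551) = 288.1·0.73652 = 212.191.
B = 255 by definition for t > 66.
Rounded: (192, 212, 255).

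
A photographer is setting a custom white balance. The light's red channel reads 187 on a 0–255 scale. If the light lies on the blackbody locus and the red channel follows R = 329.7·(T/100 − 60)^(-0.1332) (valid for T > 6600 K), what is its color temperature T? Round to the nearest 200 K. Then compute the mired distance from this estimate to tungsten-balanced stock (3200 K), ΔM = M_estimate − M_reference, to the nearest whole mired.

-236 mireds

(t − 60)^(-0.1332) = 187/329.7 = 0.56718.
t − 60 = 0.56718^(1/-0.1332) = 0.56718^(-7.508) = 70.620, so t = 130.620.
T = 100·t = 13062 K → 13000 K to the nearest 200 K.
M_estimate = 10⁶/13000 = 76.92; M_reference = 10⁶/3200 = 312.50.
ΔM = 76.92 − 312.50 = -235.58 → -236 mireds.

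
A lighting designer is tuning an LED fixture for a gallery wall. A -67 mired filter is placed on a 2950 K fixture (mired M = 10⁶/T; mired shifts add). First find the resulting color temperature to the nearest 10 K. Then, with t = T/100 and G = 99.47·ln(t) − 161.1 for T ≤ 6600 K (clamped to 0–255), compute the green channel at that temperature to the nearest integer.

M_in = 10⁶/2950 = 338.98; M_out = 338.98 + (-67) = 271.98.
T_out = 10⁶/271.98 = 3676.7 K → 3680 K; t = 36.8.
G = 99.47·ln 36.8 − 161.1 = 99.47·3.6055 − 161.1 = 197.539.
Rounded: 198.

198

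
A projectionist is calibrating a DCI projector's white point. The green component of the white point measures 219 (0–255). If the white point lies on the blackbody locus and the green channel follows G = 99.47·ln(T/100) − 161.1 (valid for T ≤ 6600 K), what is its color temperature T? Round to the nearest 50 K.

ln t = (219 + 161.1) / 99.47 = 3.8213.
t = e^3.8213 = 45.661.
T = 100·t = 4566 K → 4550 K to the nearest 50 K.

4550 K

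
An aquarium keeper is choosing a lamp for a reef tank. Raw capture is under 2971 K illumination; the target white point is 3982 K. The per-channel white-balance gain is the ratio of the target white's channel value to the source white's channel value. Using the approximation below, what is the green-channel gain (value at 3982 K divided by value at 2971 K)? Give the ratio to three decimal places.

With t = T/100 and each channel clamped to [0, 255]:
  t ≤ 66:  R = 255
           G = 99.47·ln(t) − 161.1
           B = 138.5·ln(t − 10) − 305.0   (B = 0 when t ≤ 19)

At 2971 K (t = 29.71):
  G = 99.47·ln 29.71 − 161.1 = 99.47·3.3915 − 161.1 = 176.251.
At 3982 K (t = 39.82):
  G = 99.47·ln 39.82 − 161.1 = 99.47·3.6844 − 161.1 = 205.384.
Gain = 205.384 / 176.251 = 1.1653 → 1.165.

1.165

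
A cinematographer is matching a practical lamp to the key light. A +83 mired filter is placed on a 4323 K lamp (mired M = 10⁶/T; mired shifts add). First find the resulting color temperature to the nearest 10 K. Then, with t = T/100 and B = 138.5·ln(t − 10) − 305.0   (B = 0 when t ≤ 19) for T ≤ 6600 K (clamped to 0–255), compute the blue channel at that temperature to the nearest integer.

122

M_in = 10⁶/4323 = 231.32; M_out = 231.32 + (+83) = 314.32.
T_out = 10⁶/314.32 = 3181.5 K → 3180 K; t = 31.8.
B = 138.5·ln(31.8 − 10) − 305.0 = 138.5·ln 21.8 − 305.0 = 138.5·3.0819 − 305.0 = 121.845.
Rounded: 122.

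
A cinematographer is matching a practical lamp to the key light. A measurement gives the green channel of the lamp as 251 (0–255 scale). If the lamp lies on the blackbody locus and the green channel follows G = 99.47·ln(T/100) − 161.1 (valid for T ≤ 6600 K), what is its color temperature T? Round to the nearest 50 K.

6300 K

ln t = (251 + 161.1) / 99.47 = 4.1430.
t = e^4.1430 = 62.989.
T = 100·t = 6299 K → 6300 K to the nearest 50 K.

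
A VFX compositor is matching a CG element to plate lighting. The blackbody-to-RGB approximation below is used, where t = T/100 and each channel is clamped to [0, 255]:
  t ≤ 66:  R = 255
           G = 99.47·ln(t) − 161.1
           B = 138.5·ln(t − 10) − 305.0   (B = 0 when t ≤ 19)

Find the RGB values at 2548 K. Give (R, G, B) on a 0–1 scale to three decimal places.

(1.000, 0.631, 0.292)

t = 2548/100 = 25.48; the t ≤ 66 branch applies.
R = 255 by definition for t ≤ 66.
G = 99.47·ln 25.48 − 161.1 = 99.47·3.2379 − 161.1 = 160.973.
B = 138.5·ln(25.48 − 10) − 305.0 = 138.5·ln 15.48 − 305.0 = 138.5·2.7395 − 305.0 = 74.428.
Dividing each by 255: (1.0000, 0.6313, 0.2919) → (1.000, 0.631, 0.292).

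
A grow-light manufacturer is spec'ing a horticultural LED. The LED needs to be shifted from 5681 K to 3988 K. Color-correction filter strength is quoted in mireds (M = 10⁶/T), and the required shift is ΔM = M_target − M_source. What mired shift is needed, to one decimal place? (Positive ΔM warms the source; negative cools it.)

+74.7 mireds

M_source = 10⁶/5681 = 176.025; M_target = 10⁶/3988 = 250.752.
ΔM = 250.752 − 176.025 = 74.727 → +74.7 mireds, a warming shift.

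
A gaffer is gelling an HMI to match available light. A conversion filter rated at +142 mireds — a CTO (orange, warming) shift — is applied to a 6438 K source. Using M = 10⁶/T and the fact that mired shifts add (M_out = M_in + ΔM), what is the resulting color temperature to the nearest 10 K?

M_in = 10⁶/6438 = 155.33 mireds.
M_out = 155.33 + (+142) = 297.33 mireds.
T_out = 10⁶/297.33 = 3363.3 K → 3360 K.

3360 K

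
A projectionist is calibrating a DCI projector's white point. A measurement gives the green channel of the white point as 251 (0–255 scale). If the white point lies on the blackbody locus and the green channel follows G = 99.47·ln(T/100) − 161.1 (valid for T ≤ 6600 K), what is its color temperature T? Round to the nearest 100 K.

ln t = (251 + 161.1) / 99.47 = 4.1430.
t = e^4.1430 = 62.989.
T = 100·t = 6299 K → 6300 K to the nearest 100 K.

6300 K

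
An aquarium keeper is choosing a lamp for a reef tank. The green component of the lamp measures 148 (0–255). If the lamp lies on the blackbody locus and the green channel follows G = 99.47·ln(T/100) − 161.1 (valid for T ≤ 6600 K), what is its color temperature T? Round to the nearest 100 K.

2200 K

ln t = (148 + 161.1) / 99.47 = 3.1075.
t = e^3.1075 = 22.364.
T = 100·t = 2236 K → 2200 K to the nearest 100 K.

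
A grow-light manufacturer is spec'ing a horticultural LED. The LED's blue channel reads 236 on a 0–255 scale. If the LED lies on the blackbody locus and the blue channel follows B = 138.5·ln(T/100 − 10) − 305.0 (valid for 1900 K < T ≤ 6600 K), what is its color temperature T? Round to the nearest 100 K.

ln(t − 10) = (236 + 305.0) / 138.5 = 3.9061.
t − 10 = e^3.9061 = 49.707, so t = 59.707.
T = 100·t = 5971 K → 6000 K to the nearest 100 K.

6000 K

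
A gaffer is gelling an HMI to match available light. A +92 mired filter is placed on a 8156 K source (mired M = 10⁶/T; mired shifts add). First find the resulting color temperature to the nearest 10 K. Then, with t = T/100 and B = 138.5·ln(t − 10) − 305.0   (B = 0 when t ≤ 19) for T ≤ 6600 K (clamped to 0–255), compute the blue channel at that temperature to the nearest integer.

M_in = 10⁶/8156 = 122.61; M_out = 122.61 + (+92) = 214.61.
T_out = 10⁶/214.61 = 4659.6 K → 4660 K; t = 46.6.
B = 138.5·ln(46.6 − 10) − 305.0 = 138.5·ln 36.6 − 305.0 = 138.5·3.6000 − 305.0 = 193.607.
Rounded: 194.

194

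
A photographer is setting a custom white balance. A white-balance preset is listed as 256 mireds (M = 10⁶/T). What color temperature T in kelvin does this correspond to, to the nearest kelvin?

3906 K

T = 10⁶ / 256 = 3906.25 K → 3906 K.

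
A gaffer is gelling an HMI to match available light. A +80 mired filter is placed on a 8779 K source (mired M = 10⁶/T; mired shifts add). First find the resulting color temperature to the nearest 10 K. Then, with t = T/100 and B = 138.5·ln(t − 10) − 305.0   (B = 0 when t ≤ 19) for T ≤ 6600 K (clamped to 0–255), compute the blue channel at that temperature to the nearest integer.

211

M_in = 10⁶/8779 = 113.91; M_out = 113.91 + (+80) = 193.91.
T_out = 10⁶/193.91 = 5157.1 K → 5160 K; t = 51.6.
B = 138.5·ln(51.6 − 10) − 305.0 = 138.5·ln 41.6 − 305.0 = 138.5·3.7281 − 305.0 = 211.342.
Rounded: 211.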